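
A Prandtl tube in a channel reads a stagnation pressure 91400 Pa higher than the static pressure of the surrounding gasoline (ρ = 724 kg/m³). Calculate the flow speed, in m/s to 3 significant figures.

15.9 m/s

The dynamic pressure equals the rise in static pressure at the stagnation point: ΔP = ½ρv².
v = √(2ΔP/ρ) = √(2·91400/724) = 15.9 m/s.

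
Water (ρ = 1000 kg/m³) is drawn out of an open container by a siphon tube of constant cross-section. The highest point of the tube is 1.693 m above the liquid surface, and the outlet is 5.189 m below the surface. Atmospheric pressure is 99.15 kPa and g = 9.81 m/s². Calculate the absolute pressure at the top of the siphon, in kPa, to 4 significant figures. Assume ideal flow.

P_top ≈ 31.64 kPa

Bernoulli surface→outlet gives ½v² = g·h_out, so v = √(2·9.81·5.189) = 10.09 m/s.
The bore is uniform, so the speed at the crest is the same v. Bernoulli surface→crest: P_atm = P_top + ½ρv² + ρg·h_top.
P_top = 99150 − ½·1000·10.09² − 1000·9.81·1.693 = 31640 Pa.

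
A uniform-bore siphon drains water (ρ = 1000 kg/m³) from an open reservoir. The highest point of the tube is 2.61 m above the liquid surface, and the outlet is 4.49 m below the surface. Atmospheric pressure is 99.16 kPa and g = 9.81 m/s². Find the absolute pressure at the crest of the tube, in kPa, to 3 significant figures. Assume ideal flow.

From the surface to the outlet (both open to atmosphere, surface at rest): v = √(2g·h_out) = √(2·9.81·4.49) = 9.39 m/s.
With constant cross-section the crest speed equals v; applying Bernoulli from the surface up to the crest, P_top = P_atm − ½ρv² − ρg·h_top.
P_top = 99160 − ½·1000·9.39² − 1000·9.81·2.61 = 29500 Pa.

P_top ≈ 29.5 kPa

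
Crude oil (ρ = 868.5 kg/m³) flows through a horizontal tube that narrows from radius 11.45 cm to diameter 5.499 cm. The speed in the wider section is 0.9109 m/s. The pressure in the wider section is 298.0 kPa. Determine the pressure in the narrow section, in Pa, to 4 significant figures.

Continuity gives A₁v₁ = A₂v₂, so v₂ = (411.9 cm²)/(23.75 cm²) × 0.9109 m/s = 15.80 m/s.
Bernoulli (h₁ = h₂): P₁ − P₂ = ½ρ(v₂² − v₁²).
P₂ = P₁ − ½ρ(v₂² − v₁²) = 298000 − ½·868.5·(15.80² − 0.9109²) = 298000 − 108000 = 190000 Pa.

P₂ = 190000 Pa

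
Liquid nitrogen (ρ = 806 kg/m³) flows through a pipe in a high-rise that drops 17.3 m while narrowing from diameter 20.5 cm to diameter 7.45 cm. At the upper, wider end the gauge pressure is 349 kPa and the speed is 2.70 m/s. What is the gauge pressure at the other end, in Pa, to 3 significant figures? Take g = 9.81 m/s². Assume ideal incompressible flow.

By continuity, v₂ = v₁·A₁/A₂ = 2.70·(330/43.6) = 20.4 m/s.
Bernoulli: P₁ + ½ρv₁² + ρg h₁ = P₂ + ½ρv₂² + ρg h₂, so P₂ = P₁ + ½ρ(v₁² − v₂²) − ρg(h₂ − h₁).
P₂ = 349000 + ½·806·(2.70² − 20.4²) − 806·9.81·(−17.3) = 349000 + (-165000) − (-137000) = 320000 Pa.

P₂ = 320000 Pa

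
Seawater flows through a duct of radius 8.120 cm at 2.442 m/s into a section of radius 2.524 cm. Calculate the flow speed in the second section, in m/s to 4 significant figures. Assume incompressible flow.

Continuity gives A₁v₁ = A₂v₂, so v₂ = (207.1 cm²)/(20.01 cm²) × 2.442 m/s = 25.27 m/s.

25.27 m/s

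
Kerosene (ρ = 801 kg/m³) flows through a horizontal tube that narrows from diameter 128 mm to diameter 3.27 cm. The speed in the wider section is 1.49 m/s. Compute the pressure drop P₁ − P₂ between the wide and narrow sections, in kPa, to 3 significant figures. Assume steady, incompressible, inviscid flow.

208 kPa

The volume flow rate is constant, so v₂ = (A₁/A₂)v₁ = (129/8.40)·1.49 = 22.8 m/s.
Along the horizontal streamline, P + ½ρv² is constant.
P₁ − P₂ = ½·801·(22.8² − 1.49²) = ½·801·519 = 208000 Pa.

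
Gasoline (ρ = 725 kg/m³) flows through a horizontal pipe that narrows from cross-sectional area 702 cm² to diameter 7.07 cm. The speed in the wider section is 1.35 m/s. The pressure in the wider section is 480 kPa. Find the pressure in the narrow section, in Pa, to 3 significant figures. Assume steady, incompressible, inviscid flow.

P₂ = 269000 Pa

The volume flow rate is constant, so v₂ = (A₁/A₂)v₁ = (702/39.3)·1.35 = 24.1 m/s.
With no height change, Bernoulli's equation is P₁ + ½ρv₁² = P₂ + ½ρv₂².
P₂ = P₁ − ½ρ(v₂² − v₁²) = 480000 − ½·725·(24.1² − 1.35²) = 480000 − 211000 = 269000 Pa.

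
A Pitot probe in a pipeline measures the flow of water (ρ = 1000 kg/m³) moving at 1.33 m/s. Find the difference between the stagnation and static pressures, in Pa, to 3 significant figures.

The dynamic pressure equals the rise in static pressure at the stagnation point: ΔP = ½ρv².
ΔP = ½·1000·1.33² = 884 Pa.

ΔP ≈ 884 Pa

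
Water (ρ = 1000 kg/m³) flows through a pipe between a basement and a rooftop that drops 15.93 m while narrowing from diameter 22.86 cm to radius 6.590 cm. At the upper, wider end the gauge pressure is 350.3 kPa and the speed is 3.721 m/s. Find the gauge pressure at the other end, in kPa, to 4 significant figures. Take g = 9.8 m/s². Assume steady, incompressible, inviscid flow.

Continuity gives A₁v₁ = A₂v₂, so v₂ = (410.4 cm²)/(136.4 cm²) × 3.721 m/s = 11.19 m/s.
Energy conservation along the streamline gives P₂ = P₁ − ½ρ(v₂² − v₁²) − ρg(h₂ − h₁).
P₂ = 350300 + ½·1000·(3.721² − 11.19²) − 1000·9.8·(−15.93) = 350300 + (-55730) − (-156100) = 450700 Pa.

P₂ ≈ 450.7 kPa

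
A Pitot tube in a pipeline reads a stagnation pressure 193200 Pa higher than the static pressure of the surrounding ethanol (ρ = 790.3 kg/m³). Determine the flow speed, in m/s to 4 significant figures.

v ≈ 22.11 m/s

Bernoulli between the free stream and the stagnation point: ½ρv² = P_stag − P_static.
v = √(2ΔP/ρ) = √(2·193200/790.3) = 22.11 m/s.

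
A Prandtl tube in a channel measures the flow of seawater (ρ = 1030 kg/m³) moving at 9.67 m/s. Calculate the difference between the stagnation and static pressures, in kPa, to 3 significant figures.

48.2 kPa

Bernoulli between the free stream and the stagnation point: ½ρv² = P_stag − P_static.
ΔP = ½·1030·9.67² = 48200 Pa.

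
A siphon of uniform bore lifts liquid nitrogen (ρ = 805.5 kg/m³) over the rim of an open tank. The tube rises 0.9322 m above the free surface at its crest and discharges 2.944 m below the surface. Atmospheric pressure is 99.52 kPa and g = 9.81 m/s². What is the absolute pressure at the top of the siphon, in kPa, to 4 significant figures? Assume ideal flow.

Bernoulli surface→outlet gives ½v² = g·h_out, so v = √(2·9.81·2.944) = 7.600 m/s.
The bore is uniform, so the speed at the crest is the same v. Bernoulli surface→crest: P_atm = P_top + ½ρv² + ρg·h_top.
P_top = 99520 − ½·805.5·7.600² − 805.5·9.81·0.9322 = 68890 Pa.

68.89 kPa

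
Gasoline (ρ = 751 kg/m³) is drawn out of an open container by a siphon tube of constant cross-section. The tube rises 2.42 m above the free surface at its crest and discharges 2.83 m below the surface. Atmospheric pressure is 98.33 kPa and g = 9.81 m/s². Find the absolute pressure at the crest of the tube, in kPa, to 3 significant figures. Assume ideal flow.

P_top ≈ 59.7 kPa

Bernoulli surface→outlet gives ½v² = g·h_out, so v = √(2·9.81·2.83) = 7.45 m/s.
With constant cross-section the crest speed equals v; applying Bernoulli from the surface up to the crest, P_top = P_atm − ½ρv² − ρg·h_top.
P_top = 98330 − ½·751·7.45² − 751·9.81·2.42 = 59700 Pa.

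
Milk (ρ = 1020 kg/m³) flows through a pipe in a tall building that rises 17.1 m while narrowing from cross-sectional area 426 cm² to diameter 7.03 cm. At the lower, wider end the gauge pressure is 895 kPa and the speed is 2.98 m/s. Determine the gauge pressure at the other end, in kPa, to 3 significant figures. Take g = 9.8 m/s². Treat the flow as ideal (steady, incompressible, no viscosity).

P₂ ≈ 183 kPa

Continuity gives A₁v₁ = A₂v₂, so v₂ = (426 cm²)/(38.8 cm²) × 2.98 m/s = 32.7 m/s.
Energy conservation along the streamline gives P₂ = P₁ − ½ρ(v₂² − v₁²) − ρg(h₂ − h₁).
P₂ = 895000 + ½·1020·(2.98² − 32.7²) − 1020·9.8·(+17.1) = 895000 + (-541000) − (171000) = 183000 Pa.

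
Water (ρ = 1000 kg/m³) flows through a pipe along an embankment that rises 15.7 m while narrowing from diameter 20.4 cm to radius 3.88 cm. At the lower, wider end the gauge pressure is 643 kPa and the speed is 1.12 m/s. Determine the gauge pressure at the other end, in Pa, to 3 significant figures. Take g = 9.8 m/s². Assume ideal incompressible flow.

P₂ ≈ 460000 Pa

Mass conservation (A₁v₁ = A₂v₂) gives v₂ = 1.12 × 327/47.3 = 7.74 m/s.
Applying Bernoulli between the two ends and solving for P₂: P₂ = P₁ + ½ρ(v₁² − v₂²) − ρgΔh.
P₂ = 643000 + ½·1000·(1.12² − 7.74²) − 1000·9.8·(+15.7) = 643000 + (-29300) − (154000) = 460000 Pa.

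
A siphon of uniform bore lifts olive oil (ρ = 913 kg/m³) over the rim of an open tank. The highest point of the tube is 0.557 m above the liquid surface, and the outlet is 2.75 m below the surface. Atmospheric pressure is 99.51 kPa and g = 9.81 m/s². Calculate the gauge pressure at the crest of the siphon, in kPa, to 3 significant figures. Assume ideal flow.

-29.6 kPa

From the surface to the outlet (both open to atmosphere, surface at rest): v = √(2g·h_out) = √(2·9.81·2.75) = 7.35 m/s.
Continuity keeps v the same throughout the tube; from surface to crest, P_atm + 0 = P_top + ½ρv² + ρg·h_top.
P_top = 99510 − ½·913·7.35² − 913·9.81·0.557 = 69900 Pa. So P_gauge = P_top − P_atm = -29600 Pa.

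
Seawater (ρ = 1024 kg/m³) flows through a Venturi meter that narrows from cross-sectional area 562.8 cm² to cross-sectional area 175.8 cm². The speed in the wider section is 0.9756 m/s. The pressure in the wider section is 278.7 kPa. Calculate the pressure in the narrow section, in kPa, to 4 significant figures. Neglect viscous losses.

P₂ ≈ 274.2 kPa

Mass conservation (A₁v₁ = A₂v₂) gives v₂ = 0.9756 × 562.8/175.8 = 3.123 m/s.
Bernoulli (h₁ = h₂): P₁ − P₂ = ½ρ(v₂² − v₁²).
P₂ = P₁ − ½ρ(v₂² − v₁²) = 278700 − ½·1024·(3.123² − 0.9756²) = 278700 − 4507 = 274200 Pa.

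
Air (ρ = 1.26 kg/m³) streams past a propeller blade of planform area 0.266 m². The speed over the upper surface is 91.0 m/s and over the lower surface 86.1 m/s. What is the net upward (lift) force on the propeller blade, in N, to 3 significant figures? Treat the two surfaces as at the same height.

From P + ½ρv² = const at equal height, P_low − P_up = ½ρ(v_up² − v_low²).
ΔP = ½·1.26·(91.0² − 86.1²) = 547 Pa.
Lift = ΔP · A = 547 × 0.266 = 145 N.

F ≈ 145 N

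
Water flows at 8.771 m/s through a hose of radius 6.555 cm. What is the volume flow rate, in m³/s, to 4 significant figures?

0.1184 m³/s

Q = A·v = 0.01350 m² × 8.771 m/s = 0.1184 m³/s.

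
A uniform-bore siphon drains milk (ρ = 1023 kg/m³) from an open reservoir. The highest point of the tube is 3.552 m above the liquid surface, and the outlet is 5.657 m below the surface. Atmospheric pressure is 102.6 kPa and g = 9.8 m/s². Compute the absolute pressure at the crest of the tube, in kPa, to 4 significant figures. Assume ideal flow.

P_top ≈ 10.28 kPa

The outlet speed comes from Torricelli: v = √(2g·5.657) = 10.53 m/s.
The bore is uniform, so the speed at the crest is the same v. Bernoulli surface→crest: P_atm = P_top + ½ρv² + ρg·h_top.
P_top = 102600 − ½·1023·10.53² − 1023·9.8·3.552 = 10280 Pa.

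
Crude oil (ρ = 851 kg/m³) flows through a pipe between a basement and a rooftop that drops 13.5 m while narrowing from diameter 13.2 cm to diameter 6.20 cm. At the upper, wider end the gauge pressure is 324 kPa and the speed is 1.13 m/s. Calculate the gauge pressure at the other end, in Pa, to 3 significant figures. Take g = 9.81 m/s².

426000 Pa

Continuity gives A₁v₁ = A₂v₂, so v₂ = (137 cm²)/(30.2 cm²) × 1.13 m/s = 5.12 m/s.
Applying Bernoulli between the two ends and solving for P₂: P₂ = P₁ + ½ρ(v₁² − v₂²) − ρgΔh.
P₂ = 324000 + ½·851·(1.13² − 5.12²) − 851·9.81·(−13.5) = 324000 + (-10600) − (-113000) = 426000 Pa.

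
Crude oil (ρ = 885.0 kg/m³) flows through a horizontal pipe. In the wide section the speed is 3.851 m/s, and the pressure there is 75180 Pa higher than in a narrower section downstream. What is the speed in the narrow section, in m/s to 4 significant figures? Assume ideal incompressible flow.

Along the level pipe P + ½ρv² is conserved, hence v₂² = v₁² + 2(P₁ − P₂)/ρ.
v₂ = √(3.851² + 2·75180/885.0) = √(14.83 + 169.9) = 13.59 m/s.

v₂ ≈ 13.59 m/s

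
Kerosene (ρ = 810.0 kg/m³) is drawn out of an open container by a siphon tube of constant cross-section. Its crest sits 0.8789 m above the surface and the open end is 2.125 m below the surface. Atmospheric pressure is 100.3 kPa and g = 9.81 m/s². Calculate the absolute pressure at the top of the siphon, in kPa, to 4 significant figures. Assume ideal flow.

The outlet speed comes from Torricelli: v = √(2g·2.125) = 6.457 m/s.
Continuity keeps v the same throughout the tube; from surface to crest, P_atm + 0 = P_top + ½ρv² + ρg·h_top.
P_top = 100300 − ½·810.0·6.457² − 810.0·9.81·0.8789 = 76430 Pa.

76.43 kPa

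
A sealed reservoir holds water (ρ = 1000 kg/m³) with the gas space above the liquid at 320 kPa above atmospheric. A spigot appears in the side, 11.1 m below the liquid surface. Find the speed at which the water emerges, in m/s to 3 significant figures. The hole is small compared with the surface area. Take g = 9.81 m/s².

Take point 1 at the surface (v₁ ≈ 0) and point 2 at the hole (at atmospheric pressure). Bernoulli: P₁ + ρg h = P_atm + ½ρv₂².
With P₁ − P_atm = 320000 Pa, v₂ = √(2gh + 2ΔP/ρ) = √(2·9.81·11.1 + 2·320000/1000) = 29.3 m/s.

v ≈ 29.3 m/s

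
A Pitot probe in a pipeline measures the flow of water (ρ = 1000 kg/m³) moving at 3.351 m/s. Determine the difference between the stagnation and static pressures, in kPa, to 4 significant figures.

ΔP ≈ 5.615 kPa

The dynamic pressure equals the rise in static pressure at the stagnation point: ΔP = ½ρv².
ΔP = ½·1000·3.351² = 5615 Pa.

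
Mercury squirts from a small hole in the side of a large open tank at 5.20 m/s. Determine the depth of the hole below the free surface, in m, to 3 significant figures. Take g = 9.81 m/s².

1.38 m

For a small hole in a large open tank, ½v² = gh, giving h = v²/(2g).
h = 5.20²/(2·9.81) = 27.0/19.62 = 1.38 m.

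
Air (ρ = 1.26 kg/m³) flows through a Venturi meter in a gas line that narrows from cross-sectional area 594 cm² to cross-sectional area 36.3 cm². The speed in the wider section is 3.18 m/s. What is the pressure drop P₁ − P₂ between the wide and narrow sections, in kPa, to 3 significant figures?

ΔP ≈ 1.70 kPa

Continuity gives A₁v₁ = A₂v₂, so v₂ = (594 cm²)/(36.3 cm²) × 3.18 m/s = 52.0 m/s.
Along the horizontal streamline, P + ½ρv² is constant.
P₁ − P₂ = ½·1.26·(52.0² − 3.18²) = ½·1.26·2700 = 1700 Pa.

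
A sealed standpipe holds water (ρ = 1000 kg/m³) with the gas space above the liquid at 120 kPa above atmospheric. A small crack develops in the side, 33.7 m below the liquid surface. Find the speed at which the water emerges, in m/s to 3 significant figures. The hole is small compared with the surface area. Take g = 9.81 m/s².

v ≈ 30.0 m/s

Take point 1 at the surface (v₁ ≈ 0) and point 2 at the hole (at atmospheric pressure). Bernoulli: P₁ + ρg h = P_atm + ½ρv₂².
With P₁ − P_atm = 120000 Pa, v₂ = √(2gh + 2ΔP/ρ) = √(2·9.81·33.7 + 2·120000/1000) = 30.0 m/s.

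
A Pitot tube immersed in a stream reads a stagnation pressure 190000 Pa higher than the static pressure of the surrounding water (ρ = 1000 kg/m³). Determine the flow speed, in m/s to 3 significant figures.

Bernoulli between the free stream and the stagnation point: ½ρv² = P_stag − P_static.
v = √(2ΔP/ρ) = √(2·190000/1000) = 19.5 m/s.

v ≈ 19.5 m/s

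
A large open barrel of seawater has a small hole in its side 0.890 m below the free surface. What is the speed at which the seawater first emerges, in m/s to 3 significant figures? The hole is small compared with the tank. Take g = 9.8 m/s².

v ≈ 4.18 m/s

With the surface at rest and both surface and jet at atmospheric pressure, Bernoulli gives ρg h = ½ρv², so v = √(2gh) = √(2·9.8·0.890) = 4.18 m/s.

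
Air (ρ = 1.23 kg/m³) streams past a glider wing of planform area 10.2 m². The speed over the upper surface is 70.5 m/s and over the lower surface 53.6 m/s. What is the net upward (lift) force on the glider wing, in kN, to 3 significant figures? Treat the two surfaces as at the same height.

F = 13.2 kN

With equal heights on the two surfaces, Bernoulli gives P_lower − P_upper = ½ρ(v_upper² − v_lower²).
ΔP = ½·1.23·(70.5² − 53.6²) = 1290 Pa.
Lift = ΔP · A = 1290 × 10.2 = 13200 N.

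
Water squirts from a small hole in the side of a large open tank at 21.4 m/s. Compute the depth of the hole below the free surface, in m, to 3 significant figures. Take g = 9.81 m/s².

h = 23.3 m

For a small hole in a large open tank, ½v² = gh, giving h = v²/(2g).
h = 21.4²/(2·9.81) = 458/19.62 = 23.3 m.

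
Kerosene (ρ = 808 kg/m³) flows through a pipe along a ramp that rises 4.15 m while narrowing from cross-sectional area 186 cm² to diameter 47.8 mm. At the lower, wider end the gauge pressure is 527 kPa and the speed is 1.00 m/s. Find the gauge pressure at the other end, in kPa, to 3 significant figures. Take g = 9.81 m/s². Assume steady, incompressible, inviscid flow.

P₂ ≈ 451 kPa

Mass conservation (A₁v₁ = A₂v₂) gives v₂ = 1.00 × 186/17.9 = 10.4 m/s.
Bernoulli: P₁ + ½ρv₁² + ρg h₁ = P₂ + ½ρv₂² + ρg h₂, so P₂ = P₁ + ½ρ(v₁² − v₂²) − ρg(h₂ − h₁).
P₂ = 527000 + ½·808·(1.00² − 10.4²) − 808·9.81·(+4.15) = 527000 + (-43000) − (32900) = 451000 Pa.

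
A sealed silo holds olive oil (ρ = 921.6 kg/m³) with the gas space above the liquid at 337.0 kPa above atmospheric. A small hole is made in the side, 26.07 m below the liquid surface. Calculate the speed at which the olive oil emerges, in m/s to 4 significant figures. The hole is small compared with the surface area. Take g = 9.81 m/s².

Take point 1 at the surface (v₁ ≈ 0) and point 2 at the hole (at atmospheric pressure). Bernoulli: P₁ + ρg h = P_atm + ½ρv₂².
With P₁ − P_atm = 337000 Pa, v₂ = √(2gh + 2ΔP/ρ) = √(2·9.81·26.07 + 2·337000/921.6) = 35.25 m/s.

35.25 m/s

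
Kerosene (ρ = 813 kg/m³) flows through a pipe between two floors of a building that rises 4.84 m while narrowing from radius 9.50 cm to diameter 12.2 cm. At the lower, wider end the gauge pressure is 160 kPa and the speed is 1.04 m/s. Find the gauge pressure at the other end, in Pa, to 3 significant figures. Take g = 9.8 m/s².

119000 Pa

The volume flow rate is constant, so v₂ = (A₁/A₂)v₁ = (284/117)·1.04 = 2.52 m/s.
Applying Bernoulli between the two ends and solving for P₂: P₂ = P₁ + ½ρ(v₁² − v₂²) − ρgΔh.
P₂ = 160000 + ½·813·(1.04² − 2.52²) − 813·9.8·(+4.84) = 160000 + (-2150) − (38600) = 119000 Pa.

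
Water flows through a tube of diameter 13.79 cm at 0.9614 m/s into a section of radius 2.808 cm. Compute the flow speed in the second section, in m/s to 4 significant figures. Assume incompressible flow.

v₂ ≈ 5.797 m/s

The volume flow rate is constant, so v₂ = (A₁/A₂)v₁ = (149.4/24.77)·0.9614 = 5.797 m/s.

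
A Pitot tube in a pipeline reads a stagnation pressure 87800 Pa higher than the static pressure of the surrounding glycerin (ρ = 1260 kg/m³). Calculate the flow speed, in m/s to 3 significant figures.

Bernoulli between the free stream and the stagnation point: ½ρv² = P_stag − P_static.
v = √(2ΔP/ρ) = √(2·87800/1260) = 11.8 m/s.

v ≈ 11.8 m/s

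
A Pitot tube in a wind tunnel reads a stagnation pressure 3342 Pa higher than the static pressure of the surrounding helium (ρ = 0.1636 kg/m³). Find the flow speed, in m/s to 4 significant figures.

202.1 m/s

The dynamic pressure equals the rise in static pressure at the stagnation point: ΔP = ½ρv².
v = √(2ΔP/ρ) = √(2·3342/0.1636) = 202.1 m/s.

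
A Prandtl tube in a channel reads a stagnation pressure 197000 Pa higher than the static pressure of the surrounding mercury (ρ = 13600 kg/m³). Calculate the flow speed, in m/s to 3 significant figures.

At the stagnation point the flow is brought to rest, so Bernoulli gives P_stag − P_static = ½ρv².
v = √(2ΔP/ρ) = √(2·197000/13600) = 5.38 m/s.

5.38 m/s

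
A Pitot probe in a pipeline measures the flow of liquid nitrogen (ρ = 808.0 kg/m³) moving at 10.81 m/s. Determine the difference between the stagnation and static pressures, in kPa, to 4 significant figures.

Bernoulli between the free stream and the stagnation point: ½ρv² = P_stag − P_static.
ΔP = ½·808.0·10.81² = 47210 Pa.

47.21 kPa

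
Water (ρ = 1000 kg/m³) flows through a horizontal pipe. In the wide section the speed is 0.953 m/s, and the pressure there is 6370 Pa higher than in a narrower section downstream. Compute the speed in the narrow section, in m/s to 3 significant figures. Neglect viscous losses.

3.69 m/s

Along the level pipe P + ½ρv² is conserved, hence v₂² = v₁² + 2(P₁ − P₂)/ρ.
v₂ = √(0.953² + 2·6370/1000) = √(0.908 + 12.7) = 3.69 m/s.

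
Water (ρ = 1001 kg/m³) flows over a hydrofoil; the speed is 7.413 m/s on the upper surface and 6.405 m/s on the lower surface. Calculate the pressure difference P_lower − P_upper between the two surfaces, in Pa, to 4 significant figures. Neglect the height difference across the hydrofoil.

ΔP = 6971 Pa

The pressure is lower where the speed is higher: ΔP = ½ρ(v_up² − v_low²).
ΔP = ½·1001·(7.413² − 6.405²) = 6971 Pa.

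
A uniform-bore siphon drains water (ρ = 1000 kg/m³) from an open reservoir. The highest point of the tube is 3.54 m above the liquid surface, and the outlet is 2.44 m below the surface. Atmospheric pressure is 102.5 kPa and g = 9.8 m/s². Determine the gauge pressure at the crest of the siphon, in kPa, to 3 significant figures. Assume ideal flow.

Bernoulli surface→outlet gives ½v² = g·h_out, so v = √(2·9.8·2.44) = 6.92 m/s.
Continuity keeps v the same throughout the tube; from surface to crest, P_atm + 0 = P_top + ½ρv² + ρg·h_top.
P_top = 102500 − ½·1000·6.92² − 1000·9.8·3.54 = 43900 Pa. So P_gauge = P_top − P_atm = -58600 Pa.

P_gauge ≈ -58.6 kPa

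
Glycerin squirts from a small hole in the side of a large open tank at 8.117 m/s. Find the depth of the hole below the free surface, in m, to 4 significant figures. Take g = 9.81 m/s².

For a small hole in a large open tank, ½v² = gh, giving h = v²/(2g).
h = 8.117²/(2·9.81) = 65.89/19.62 = 3.358 m.

h = 3.358 m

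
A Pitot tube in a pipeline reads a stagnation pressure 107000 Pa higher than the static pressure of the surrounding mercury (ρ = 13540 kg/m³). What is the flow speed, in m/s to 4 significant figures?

At the stagnation point the flow is brought to rest, so Bernoulli gives P_stag − P_static = ½ρv².
v = √(2ΔP/ρ) = √(2·107000/13540) = 3.976 m/s.

v ≈ 3.976 m/s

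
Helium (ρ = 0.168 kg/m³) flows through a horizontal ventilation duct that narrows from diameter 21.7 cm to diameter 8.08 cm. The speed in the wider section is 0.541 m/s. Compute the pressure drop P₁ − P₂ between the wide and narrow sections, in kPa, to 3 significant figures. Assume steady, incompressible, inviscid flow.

ΔP ≈ 0.00125 kPa

Mass conservation (A₁v₁ = A₂v₂) gives v₂ = 0.541 × 370/51.3 = 3.90 m/s.
With no height change, Bernoulli's equation is P₁ + ½ρv₁² = P₂ + ½ρv₂².
P₁ − P₂ = ½·0.168·(3.90² − 0.541²) = ½·0.168·14.9 = 1.25 Pa.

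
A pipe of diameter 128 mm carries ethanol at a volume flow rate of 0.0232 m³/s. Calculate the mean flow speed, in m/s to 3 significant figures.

Q = 0.0232 m³/s = 0.0232 m³/s.
v = Q/A = 0.0232 / 0.0129 = 1.80 m/s.

v ≈ 1.80 m/s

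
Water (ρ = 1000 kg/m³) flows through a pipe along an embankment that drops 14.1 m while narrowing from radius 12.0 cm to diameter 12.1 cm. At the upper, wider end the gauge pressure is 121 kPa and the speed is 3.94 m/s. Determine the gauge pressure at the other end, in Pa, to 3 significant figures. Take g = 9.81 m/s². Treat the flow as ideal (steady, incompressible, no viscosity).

Continuity gives A₁v₁ = A₂v₂, so v₂ = (452 cm²)/(115 cm²) × 3.94 m/s = 15.5 m/s.
Applying Bernoulli between the two ends and solving for P₂: P₂ = P₁ + ½ρ(v₁² − v₂²) − ρgΔh.
P₂ = 121000 + ½·1000·(3.94² − 15.5²) − 1000·9.81·(−14.1) = 121000 + (-112000) − (-138000) = 147000 Pa.

P₂ ≈ 147000 Pa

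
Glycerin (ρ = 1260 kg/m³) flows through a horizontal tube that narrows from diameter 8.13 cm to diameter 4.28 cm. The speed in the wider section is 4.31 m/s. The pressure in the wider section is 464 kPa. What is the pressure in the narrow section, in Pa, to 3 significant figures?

Mass conservation (A₁v₁ = A₂v₂) gives v₂ = 4.31 × 51.9/14.4 = 15.6 m/s.
Bernoulli (h₁ = h₂): P₁ − P₂ = ½ρ(v₂² − v₁²).
P₂ = P₁ − ½ρ(v₂² − v₁²) = 464000 − ½·1260·(15.6² − 4.31²) = 464000 − 141000 = 323000 Pa.

P₂ ≈ 323000 Pa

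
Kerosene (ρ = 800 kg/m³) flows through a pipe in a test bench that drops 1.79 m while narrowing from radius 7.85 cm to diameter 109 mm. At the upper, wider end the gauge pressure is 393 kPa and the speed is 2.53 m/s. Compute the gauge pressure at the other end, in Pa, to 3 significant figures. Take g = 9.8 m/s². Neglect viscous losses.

Mass conservation (A₁v₁ = A₂v₂) gives v₂ = 2.53 × 194/93.3 = 5.25 m/s.
Bernoulli: P₁ + ½ρv₁² + ρg h₁ = P₂ + ½ρv₂² + ρg h₂, so P₂ = P₁ + ½ρ(v₁² − v₂²) − ρg(h₂ − h₁).
P₂ = 393000 + ½·800·(2.53² − 5.25²) − 800·9.8·(−1.79) = 393000 + (-8460) − (-14000) = 399000 Pa.

P₂ ≈ 399000 Pa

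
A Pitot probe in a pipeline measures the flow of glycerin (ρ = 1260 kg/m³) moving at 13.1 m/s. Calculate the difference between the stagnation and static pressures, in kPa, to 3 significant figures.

At the stagnation point the flow is brought to rest, so Bernoulli gives P_stag − P_static = ½ρv².
ΔP = ½·1260·13.1² = 108000 Pa.

ΔP ≈ 108 kPa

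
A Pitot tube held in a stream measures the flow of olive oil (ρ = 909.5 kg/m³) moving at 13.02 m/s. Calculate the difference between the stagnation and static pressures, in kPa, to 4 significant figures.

At the stagnation point the flow is brought to rest, so Bernoulli gives P_stag − P_static = ½ρv².
ΔP = ½·909.5·13.02² = 77090 Pa.

ΔP = 77.09 kPa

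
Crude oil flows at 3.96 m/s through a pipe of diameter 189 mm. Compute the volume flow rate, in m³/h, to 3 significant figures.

Q ≈ 400 m³/h

Q = A·v = 0.0281 m² × 3.96 m/s = 0.111 m³/s.
Converting: 0.111 m³/s × 3600 = 400 m³/h.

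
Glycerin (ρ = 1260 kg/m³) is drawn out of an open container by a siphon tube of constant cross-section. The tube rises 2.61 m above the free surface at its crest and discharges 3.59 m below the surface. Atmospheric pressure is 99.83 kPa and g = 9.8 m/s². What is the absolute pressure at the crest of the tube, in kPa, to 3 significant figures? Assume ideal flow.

The outlet speed comes from Torricelli: v = √(2g·3.59) = 8.39 m/s.
Continuity keeps v the same throughout the tube; from surface to crest, P_atm + 0 = P_top + ½ρv² + ρg·h_top.
P_top = 99830 − ½·1260·8.39² − 1260·9.8·2.61 = 23300 Pa.

P_top = 23.3 kPa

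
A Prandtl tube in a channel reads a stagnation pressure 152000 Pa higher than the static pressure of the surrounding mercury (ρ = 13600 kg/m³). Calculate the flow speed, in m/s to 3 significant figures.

v ≈ 4.73 m/s

At the stagnation point the flow is brought to rest, so Bernoulli gives P_stag − P_static = ½ρv².
v = √(2ΔP/ρ) = √(2·152000/13600) = 4.73 m/s.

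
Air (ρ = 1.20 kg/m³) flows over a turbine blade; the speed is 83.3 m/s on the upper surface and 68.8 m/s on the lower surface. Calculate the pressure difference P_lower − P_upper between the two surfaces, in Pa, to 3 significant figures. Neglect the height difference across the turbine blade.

1320 Pa

Bernoulli (same height): P_lower − P_upper = ½ρ(v_upper² − v_lower²).
ΔP = ½·1.20·(83.3² − 68.8²) = 1320 Pa.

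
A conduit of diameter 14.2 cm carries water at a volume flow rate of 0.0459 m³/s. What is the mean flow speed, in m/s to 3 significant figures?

Q = 0.0459 m³/s = 0.0459 m³/s.
v = Q/A = 0.0459 / 0.0158 = 2.90 m/s.

v = 2.90 m/s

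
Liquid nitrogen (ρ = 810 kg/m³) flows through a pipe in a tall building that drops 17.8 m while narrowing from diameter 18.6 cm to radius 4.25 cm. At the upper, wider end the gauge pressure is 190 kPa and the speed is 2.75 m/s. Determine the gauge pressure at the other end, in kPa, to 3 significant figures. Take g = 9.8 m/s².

P₂ ≈ 264 kPa

The volume flow rate is constant, so v₂ = (A₁/A₂)v₁ = (272/56.7)·2.75 = 13.2 m/s.
Bernoulli: P₁ + ½ρv₁² + ρg h₁ = P₂ + ½ρv₂² + ρg h₂, so P₂ = P₁ + ½ρ(v₁² − v₂²) − ρg(h₂ − h₁).
P₂ = 190000 + ½·810·(2.75² − 13.2²) − 810·9.8·(−17.8) = 190000 + (-67200) − (-141000) = 264000 Pa.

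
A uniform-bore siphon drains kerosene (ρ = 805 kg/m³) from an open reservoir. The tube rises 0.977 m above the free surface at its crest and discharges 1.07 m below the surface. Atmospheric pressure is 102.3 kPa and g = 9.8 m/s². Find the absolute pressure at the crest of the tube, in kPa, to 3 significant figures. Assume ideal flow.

86.2 kPa

The outlet speed comes from Torricelli: v = √(2g·1.07) = 4.58 m/s.
The bore is uniform, so the speed at the crest is the same v. Bernoulli surface→crest: P_atm = P_top + ½ρv² + ρg·h_top.
P_top = 102300 − ½·805·4.58² − 805·9.8·0.977 = 86200 Pa.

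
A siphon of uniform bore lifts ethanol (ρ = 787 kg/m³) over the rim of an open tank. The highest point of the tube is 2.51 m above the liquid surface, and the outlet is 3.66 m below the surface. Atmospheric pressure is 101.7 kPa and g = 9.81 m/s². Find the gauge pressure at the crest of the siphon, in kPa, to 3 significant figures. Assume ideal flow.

Bernoulli surface→outlet gives ½v² = g·h_out, so v = √(2·9.81·3.66) = 8.47 m/s.
The bore is uniform, so the speed at the crest is the same v. Bernoulli surface→crest: P_atm = P_top + ½ρv² + ρg·h_top.
P_top = 101700 − ½·787·8.47² − 787·9.81·2.51 = 54100 Pa. So P_gauge = P_top − P_atm = -47600 Pa.

P_gauge ≈ -47.6 kPa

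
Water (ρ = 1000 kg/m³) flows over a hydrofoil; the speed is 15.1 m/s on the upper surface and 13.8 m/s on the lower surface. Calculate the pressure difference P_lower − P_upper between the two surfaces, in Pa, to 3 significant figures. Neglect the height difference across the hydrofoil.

The pressure is lower where the speed is higher: ΔP = ½ρ(v_up² − v_low²).
ΔP = ½·1000·(15.1² − 13.8²) = 18800 Pa.

18800 Pa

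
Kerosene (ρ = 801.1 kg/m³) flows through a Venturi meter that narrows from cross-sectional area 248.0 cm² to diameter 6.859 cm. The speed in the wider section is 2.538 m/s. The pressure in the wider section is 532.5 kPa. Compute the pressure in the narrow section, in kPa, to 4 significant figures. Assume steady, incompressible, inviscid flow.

Mass conservation (A₁v₁ = A₂v₂) gives v₂ = 2.538 × 248.0/36.95 = 17.03 m/s.
Along the horizontal streamline, P + ½ρv² is constant.
P₂ = P₁ − ½ρ(v₂² − v₁²) = 532500 − ½·801.1·(17.03² − 2.538²) = 532500 − 113700 = 418800 Pa.

P₂ ≈ 418.8 kPa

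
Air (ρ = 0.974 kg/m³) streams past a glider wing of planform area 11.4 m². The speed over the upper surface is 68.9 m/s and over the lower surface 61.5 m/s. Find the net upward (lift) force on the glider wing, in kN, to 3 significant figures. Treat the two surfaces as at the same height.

F ≈ 5.36 kN

With equal heights on the two surfaces, Bernoulli gives P_lower − P_upper = ½ρ(v_upper² − v_lower²).
ΔP = ½·0.974·(68.9² − 61.5²) = 470 Pa.
Lift = ΔP · A = 470 × 11.4 = 5360 N.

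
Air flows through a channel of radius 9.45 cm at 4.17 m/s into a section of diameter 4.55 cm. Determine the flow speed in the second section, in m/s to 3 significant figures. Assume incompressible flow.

72.0 m/s

The volume flow rate is constant, so v₂ = (A₁/A₂)v₁ = (281/16.3)·4.17 = 72.0 m/s.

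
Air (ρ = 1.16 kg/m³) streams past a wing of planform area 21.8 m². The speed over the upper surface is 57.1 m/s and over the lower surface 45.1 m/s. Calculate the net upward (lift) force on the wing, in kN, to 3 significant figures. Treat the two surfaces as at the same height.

15.5 kN

The faster flow above has the lower pressure; Bernoulli (same height) gives ΔP = ½ρ(v_up² − v_low²).
ΔP = ½·1.16·(57.1² − 45.1²) = 711 Pa.
Lift = ΔP · A = 711 × 21.8 = 15500 N.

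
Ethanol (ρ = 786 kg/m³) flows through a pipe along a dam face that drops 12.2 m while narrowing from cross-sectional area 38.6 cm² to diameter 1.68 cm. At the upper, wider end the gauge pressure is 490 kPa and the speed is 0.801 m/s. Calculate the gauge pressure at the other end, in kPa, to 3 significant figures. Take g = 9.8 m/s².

P₂ = 508 kPa

Continuity gives A₁v₁ = A₂v₂, so v₂ = (38.6 cm²)/(2.22 cm²) × 0.801 m/s = 13.9 m/s.
Applying Bernoulli between the two ends and solving for P₂: P₂ = P₁ + ½ρ(v₁² − v₂²) − ρgΔh.
P₂ = 490000 + ½·786·(0.801² − 13.9²) − 786·9.8·(−12.2) = 490000 + (-76200) − (-94000) = 508000 Pa.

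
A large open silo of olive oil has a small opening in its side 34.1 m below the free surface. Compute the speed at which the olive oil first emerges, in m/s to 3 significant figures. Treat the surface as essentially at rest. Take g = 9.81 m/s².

With the surface at rest and both surface and jet at atmospheric pressure, Bernoulli gives ρg h = ½ρv², so v = √(2gh) = √(2·9.81·34.1) = 25.9 m/s.

v ≈ 25.9 m/s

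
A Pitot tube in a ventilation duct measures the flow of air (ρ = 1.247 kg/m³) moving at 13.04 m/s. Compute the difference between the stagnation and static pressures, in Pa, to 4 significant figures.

ΔP = 106.0 Pa

The dynamic pressure equals the rise in static pressure at the stagnation point: ΔP = ½ρv².
ΔP = ½·1.247·13.04² = 106.0 Pa.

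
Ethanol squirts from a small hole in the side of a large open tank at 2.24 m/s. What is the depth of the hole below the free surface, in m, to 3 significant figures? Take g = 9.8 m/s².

h ≈ 0.256 m

For a small hole in a large open tank, ½v² = gh, giving h = v²/(2g).
h = 2.24²/(2·9.8) = 5.02/19.60 = 0.256 m.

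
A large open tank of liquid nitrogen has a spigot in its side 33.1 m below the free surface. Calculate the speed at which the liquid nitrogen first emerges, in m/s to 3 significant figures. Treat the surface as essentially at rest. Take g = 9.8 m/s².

Bernoulli from surface to hole (P equal, v_surface ≈ 0): v = √(2gh) = √(2×9.8×33.1) = 25.5 m/s.

v ≈ 25.5 m/s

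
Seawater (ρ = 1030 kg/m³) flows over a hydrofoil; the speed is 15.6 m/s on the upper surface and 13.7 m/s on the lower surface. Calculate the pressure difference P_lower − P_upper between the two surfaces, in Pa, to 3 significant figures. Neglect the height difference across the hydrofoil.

With negligible Δh, P + ½ρv² is constant, so P_low − P_up = ½ρ(v_up² − v_low²).
ΔP = ½·1030·(15.6² − 13.7²) = 28700 Pa.

ΔP = 28700 Pa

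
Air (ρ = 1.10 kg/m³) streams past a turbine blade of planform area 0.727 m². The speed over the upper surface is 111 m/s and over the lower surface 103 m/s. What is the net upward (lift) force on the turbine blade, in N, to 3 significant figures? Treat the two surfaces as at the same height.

With equal heights on the two surfaces, Bernoulli gives P_lower − P_upper = ½ρ(v_upper² − v_lower²).
ΔP = ½·1.10·(111² − 103²) = 942 Pa.
Lift = ΔP · A = 942 × 0.727 = 685 N.

F ≈ 685 N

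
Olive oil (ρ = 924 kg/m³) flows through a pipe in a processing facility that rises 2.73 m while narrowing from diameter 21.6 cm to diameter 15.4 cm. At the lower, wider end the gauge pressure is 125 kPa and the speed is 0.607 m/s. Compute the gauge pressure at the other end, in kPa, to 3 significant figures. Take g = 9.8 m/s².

Continuity gives A₁v₁ = A₂v₂, so v₂ = (366 cm²)/(186 cm²) × 0.607 m/s = 1.19 m/s.
Bernoulli: P₁ + ½ρv₁² + ρg h₁ = P₂ + ½ρv₂² + ρg h₂, so P₂ = P₁ + ½ρ(v₁² − v₂²) − ρg(h₂ − h₁).
P₂ = 125000 + ½·924·(0.607² − 1.19²) − 924·9.8·(+2.73) = 125000 + (-489) − (24700) = 99800 Pa.

P₂ ≈ 99.8 kPa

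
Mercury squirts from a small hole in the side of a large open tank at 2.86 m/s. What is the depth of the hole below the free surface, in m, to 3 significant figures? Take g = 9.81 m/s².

h = 0.417 m

Torricelli: v = √(2gh), so h = v²/(2g).
h = 2.86²/(2·9.81) = 8.18/19.62 = 0.417 m.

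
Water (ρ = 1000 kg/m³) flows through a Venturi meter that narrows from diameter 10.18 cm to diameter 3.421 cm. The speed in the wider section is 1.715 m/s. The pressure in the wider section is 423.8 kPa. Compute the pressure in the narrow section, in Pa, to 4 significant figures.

310000 Pa

The volume flow rate is constant, so v₂ = (A₁/A₂)v₁ = (81.39/9.192)·1.715 = 15.19 m/s.
With no height change, Bernoulli's equation is P₁ + ½ρv₁² = P₂ + ½ρv₂².
P₂ = P₁ − ½ρ(v₂² − v₁²) = 423800 − ½·1000·(15.19² − 1.715²) = 423800 − 113800 = 310000 Pa.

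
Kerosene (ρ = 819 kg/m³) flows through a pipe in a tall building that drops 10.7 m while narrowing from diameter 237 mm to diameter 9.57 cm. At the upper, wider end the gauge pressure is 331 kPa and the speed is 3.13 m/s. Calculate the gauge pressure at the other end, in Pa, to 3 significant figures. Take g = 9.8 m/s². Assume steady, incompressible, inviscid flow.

Continuity gives A₁v₁ = A₂v₂, so v₂ = (441 cm²)/(71.9 cm²) × 3.13 m/s = 19.2 m/s.
Energy conservation along the streamline gives P₂ = P₁ − ½ρ(v₂² − v₁²) − ρg(h₂ − h₁).
P₂ = 331000 + ½·819·(3.13² − 19.2²) − 819·9.8·(−10.7) = 331000 + (-147000) − (-85900) = 270000 Pa.

P₂ = 270000 Pa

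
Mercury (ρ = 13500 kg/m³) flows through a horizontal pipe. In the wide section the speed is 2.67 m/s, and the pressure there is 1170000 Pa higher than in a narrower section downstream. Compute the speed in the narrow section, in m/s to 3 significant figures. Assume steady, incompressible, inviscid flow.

v₂ ≈ 13.4 m/s

With h₁ = h₂, rearranging Bernoulli gives v₂ = √(v₁² + 2ΔP/ρ).
v₂ = √(2.67² + 2·1170000/13500) = √(7.13 + 173) = 13.4 m/s.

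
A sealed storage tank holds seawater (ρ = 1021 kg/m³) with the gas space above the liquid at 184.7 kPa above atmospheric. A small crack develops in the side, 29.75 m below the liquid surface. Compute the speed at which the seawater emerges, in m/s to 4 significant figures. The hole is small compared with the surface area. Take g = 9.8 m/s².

Take point 1 at the surface (v₁ ≈ 0) and point 2 at the hole (at atmospheric pressure). Bernoulli: P₁ + ρg h = P_atm + ½ρv₂².
With P₁ − P_atm = 184700 Pa, v₂ = √(2gh + 2ΔP/ρ) = √(2·9.8·29.75 + 2·184700/1021) = 30.74 m/s.

v = 30.74 m/s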